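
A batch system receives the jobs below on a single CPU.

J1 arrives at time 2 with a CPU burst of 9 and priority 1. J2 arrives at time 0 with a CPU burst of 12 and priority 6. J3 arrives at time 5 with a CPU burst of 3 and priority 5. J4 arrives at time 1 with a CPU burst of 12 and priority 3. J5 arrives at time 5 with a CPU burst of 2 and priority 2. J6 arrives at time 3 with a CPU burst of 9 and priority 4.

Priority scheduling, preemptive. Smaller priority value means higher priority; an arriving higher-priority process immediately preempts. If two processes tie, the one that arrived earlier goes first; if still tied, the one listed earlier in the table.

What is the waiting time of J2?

35

Timeline: | J2 0-1 | J4 1-2 | J1 2-11 | J5 11-13 | J4 13-24 | J6 24-33 | J3 33-36 | J2 36-47 |
Completion: J1=11  J2=47  J3=36  J4=24  J5=13  J6=33
Turnaround (C−A): J1=9  J2=47  J3=31  J4=23  J5=8  J6=30
Waiting(J2) = turnaround − burst = 47 − 12 = 35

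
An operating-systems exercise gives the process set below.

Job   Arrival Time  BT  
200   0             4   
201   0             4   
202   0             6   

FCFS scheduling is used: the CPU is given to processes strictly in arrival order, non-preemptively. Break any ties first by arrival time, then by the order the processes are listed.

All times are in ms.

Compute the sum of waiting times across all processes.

Timeline: | 200 0-4 | 201 4-8 | 202 8-14 |
Completion: 200=4  201=8  202=14
Waiting = turnaround − burst: 200=0, 201=4, 202=8
Total waiting = 0 + 4 + 8 = 12

12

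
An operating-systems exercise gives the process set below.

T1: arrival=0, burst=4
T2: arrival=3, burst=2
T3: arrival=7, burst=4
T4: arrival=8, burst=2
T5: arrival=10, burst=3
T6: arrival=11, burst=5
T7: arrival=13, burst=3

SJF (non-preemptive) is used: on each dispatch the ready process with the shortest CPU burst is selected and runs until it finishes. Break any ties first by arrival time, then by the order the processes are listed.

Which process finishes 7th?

T6

Gantt: | T1 0-4 | T2 4-6 | idle 6-7 | T3 7-11 | T4 11-13 | T5 13-16 | T7 16-19 | T6 19-24 |
Completion: T1=4  T2=6  T3=11  T4=13  T5=16  T6=24  T7=19
Finish order: T1 → T2 → T3 → T4 → T5 → T7 → T6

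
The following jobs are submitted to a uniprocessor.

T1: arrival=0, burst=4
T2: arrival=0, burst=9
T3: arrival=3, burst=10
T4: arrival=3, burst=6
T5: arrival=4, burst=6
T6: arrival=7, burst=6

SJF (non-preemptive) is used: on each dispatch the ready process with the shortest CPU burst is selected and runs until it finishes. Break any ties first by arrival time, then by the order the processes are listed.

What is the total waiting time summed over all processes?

Timeline: | T1 0-4 | T4 4-10 | T5 10-16 | T6 16-22 | T2 22-31 | T3 31-41 |
Completion: T1=4  T2=31  T3=41  T4=10  T5=16  T6=22
Waiting = turnaround − burst: T1=0, T2=22, T3=28, T4=1, T5=6, T6=9
Total waiting = 0 + 22 + 28 + 1 + 6 + 9 = 66

66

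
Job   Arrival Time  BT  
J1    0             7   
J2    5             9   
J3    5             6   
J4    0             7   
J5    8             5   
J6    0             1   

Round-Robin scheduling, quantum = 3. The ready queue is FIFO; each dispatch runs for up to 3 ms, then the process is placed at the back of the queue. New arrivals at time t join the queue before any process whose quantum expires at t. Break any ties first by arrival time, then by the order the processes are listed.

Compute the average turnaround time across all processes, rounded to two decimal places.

23.00

Gantt: | J1 0-3 | J4 3-6 | J6 6-7 | J1 7-10 | J2 10-13 | J3 13-16 | J4 16-19 | J5 19-22 | J1 22-23 | J2 23-26 | J3 26-29 | J4 29-30 | J5 30-32 | J2 32-35 |
Completion: J1=23  J2=35  J3=29  J4=30  J5=32  J6=7
Turnaround (C−A): J1=23  J2=30  J3=24  J4=30  J5=24  J6=7
Turnaround times: J1=23, J2=30, J3=24, J4=30, J5=24, J6=7
Average turnaround = (23+30+24+30+24+7) / 6 = 138/6 = 23.00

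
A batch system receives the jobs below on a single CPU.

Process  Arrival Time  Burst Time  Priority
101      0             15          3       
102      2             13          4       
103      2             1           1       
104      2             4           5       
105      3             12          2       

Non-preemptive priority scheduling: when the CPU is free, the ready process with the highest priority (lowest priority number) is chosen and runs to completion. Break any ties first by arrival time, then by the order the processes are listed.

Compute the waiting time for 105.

Schedule: | 101 0-15 | 103 15-16 | 105 16-28 | 102 28-41 | 104 41-45 |
Completion: 101=15  102=41  103=16  104=45  105=28
Waiting(105) = turnaround − burst = 25 − 12 = 13

13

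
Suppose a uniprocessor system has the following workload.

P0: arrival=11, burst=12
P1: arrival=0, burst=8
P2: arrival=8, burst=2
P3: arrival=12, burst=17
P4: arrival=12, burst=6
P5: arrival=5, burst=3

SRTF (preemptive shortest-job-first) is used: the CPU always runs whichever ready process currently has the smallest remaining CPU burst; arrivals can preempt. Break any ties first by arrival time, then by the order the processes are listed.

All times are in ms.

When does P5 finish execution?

Timeline: | P1 0-8 | P2 8-10 | P5 10-13 | P4 13-19 | P0 19-31 | P3 31-48 |
Completion: P0=31  P1=8  P2=10  P3=48  P4=19  P5=13
Turnaround (C−A): P0=20  P1=8  P2=2  P3=36  P4=7  P5=8

13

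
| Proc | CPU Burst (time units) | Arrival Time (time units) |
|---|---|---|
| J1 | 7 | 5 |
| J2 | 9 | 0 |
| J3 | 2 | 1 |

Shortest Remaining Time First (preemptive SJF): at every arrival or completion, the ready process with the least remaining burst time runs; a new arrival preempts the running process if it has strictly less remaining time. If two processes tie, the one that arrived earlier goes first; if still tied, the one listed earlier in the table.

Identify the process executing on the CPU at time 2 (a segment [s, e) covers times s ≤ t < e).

Timeline: | J2 0-1 | J3 1-3 | J2 3-11 | J1 11-18 |
Completion: J1=18  J2=11  J3=3
Turnaround (C−A): J1=13  J2=11  J3=2

J3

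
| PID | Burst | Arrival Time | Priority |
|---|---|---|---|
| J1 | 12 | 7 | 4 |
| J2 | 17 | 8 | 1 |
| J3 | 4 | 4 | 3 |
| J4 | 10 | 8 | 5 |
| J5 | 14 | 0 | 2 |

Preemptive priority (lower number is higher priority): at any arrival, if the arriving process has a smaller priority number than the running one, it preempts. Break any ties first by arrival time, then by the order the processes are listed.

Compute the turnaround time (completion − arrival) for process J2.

17

Schedule: | J5 0-8 | J2 8-25 | J5 25-31 | J3 31-35 | J1 35-47 | J4 47-57 |
Completion: J1=47  J2=25  J3=35  J4=57  J5=31
Turnaround (C−A): J1=40  J2=17  J3=31  J4=49  J5=31
Turnaround(J2) = completion − arrival = 25 − 8 = 17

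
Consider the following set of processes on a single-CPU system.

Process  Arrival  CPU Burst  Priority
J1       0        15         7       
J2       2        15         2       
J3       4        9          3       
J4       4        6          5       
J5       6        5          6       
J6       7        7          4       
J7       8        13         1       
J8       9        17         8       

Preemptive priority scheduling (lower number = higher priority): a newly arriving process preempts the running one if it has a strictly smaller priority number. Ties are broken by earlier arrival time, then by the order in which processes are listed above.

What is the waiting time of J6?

32

Timeline: | J1 0-2 | J2 2-8 | J7 8-21 | J2 21-30 | J3 30-39 | J6 39-46 | J4 46-52 | J5 52-57 | J1 57-70 | J8 70-87 |
Completion: J1=70  J2=30  J3=39  J4=52  J5=57  J6=46  J7=21  J8=87
Turnaround (C−A): J1=70  J2=28  J3=35  J4=48  J5=51  J6=39  J7=13  J8=78
Waiting(J6) = turnaround − burst = 39 − 7 = 32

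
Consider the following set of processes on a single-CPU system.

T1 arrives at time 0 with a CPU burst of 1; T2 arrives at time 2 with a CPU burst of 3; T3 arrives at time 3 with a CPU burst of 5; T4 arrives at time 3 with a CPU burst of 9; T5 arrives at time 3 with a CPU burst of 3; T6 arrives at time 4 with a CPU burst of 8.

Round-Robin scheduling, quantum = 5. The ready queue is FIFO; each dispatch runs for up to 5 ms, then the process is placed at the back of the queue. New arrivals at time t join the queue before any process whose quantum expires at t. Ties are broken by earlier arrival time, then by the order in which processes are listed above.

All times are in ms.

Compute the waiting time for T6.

18

Schedule: | T1 0-1 | idle 1-2 | T2 2-5 | T3 5-10 | T4 10-15 | T5 15-18 | T6 18-23 | T4 23-27 | T6 27-30 |
Completion: T1=1  T2=5  T3=10  T4=27  T5=18  T6=30
Turnaround (C−A): T1=1  T2=3  T3=7  T4=24  T5=15  T6=26
Waiting(T6) = turnaround − burst = 26 − 8 = 18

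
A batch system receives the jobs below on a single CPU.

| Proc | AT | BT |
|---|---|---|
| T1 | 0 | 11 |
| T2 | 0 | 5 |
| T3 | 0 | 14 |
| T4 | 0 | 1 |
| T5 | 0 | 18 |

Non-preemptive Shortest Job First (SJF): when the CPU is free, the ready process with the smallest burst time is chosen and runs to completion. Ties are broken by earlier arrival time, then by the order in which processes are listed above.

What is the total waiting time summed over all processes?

55

Gantt: | T4 0-1 | T2 1-6 | T1 6-17 | T3 17-31 | T5 31-49 |
Completion: T1=17  T2=6  T3=31  T4=1  T5=49
Waiting = turnaround − burst: T1=6, T2=1, T3=17, T4=0, T5=31
Total waiting = 6 + 1 + 17 + 0 + 31 = 55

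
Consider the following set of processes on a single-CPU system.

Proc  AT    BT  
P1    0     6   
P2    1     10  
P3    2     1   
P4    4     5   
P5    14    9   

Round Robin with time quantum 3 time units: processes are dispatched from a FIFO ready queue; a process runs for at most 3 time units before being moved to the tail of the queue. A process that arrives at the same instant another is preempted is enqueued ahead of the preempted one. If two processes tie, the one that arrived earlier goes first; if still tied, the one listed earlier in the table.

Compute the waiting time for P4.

9

Schedule: | P1 0-3 | P2 3-6 | P3 6-7 | P1 7-10 | P4 10-13 | P2 13-16 | P4 16-18 | P5 18-21 | P2 21-24 | P5 24-27 | P2 27-28 | P5 28-31 |
Completion: P1=10  P2=28  P3=7  P4=18  P5=31
Waiting(P4) = turnaround − burst = 14 − 5 = 9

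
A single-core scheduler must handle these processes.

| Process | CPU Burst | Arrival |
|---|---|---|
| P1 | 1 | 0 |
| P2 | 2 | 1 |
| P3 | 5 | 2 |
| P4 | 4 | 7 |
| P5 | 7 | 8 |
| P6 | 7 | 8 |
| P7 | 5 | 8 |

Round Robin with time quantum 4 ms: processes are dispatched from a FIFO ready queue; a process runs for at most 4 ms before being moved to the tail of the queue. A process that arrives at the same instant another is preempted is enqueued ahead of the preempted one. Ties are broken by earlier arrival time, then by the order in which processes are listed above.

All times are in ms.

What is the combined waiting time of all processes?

50

Schedule: | P1 0-1 | P2 1-3 | P3 3-7 | P4 7-11 | P3 11-12 | P5 12-16 | P6 16-20 | P7 20-24 | P5 24-27 | P6 27-30 | P7 30-31 |
Completion: P1=1  P2=3  P3=12  P4=11  P5=27  P6=30  P7=31
Turnaround (C−A): P1=1  P2=2  P3=10  P4=4  P5=19  P6=22  P7=23
Waiting = turnaround − burst: P1=0, P2=0, P3=5, P4=0, P5=12, P6=15, P7=18
Total waiting = 0 + 0 + 5 + 0 + 12 + 15 + 18 = 50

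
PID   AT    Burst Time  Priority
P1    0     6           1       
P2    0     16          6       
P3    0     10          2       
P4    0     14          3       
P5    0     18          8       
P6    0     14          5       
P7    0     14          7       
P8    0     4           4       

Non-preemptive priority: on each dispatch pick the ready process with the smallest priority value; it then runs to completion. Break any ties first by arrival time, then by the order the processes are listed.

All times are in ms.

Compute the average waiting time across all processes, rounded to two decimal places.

Timeline: | P1 0-6 | P3 6-16 | P4 16-30 | P8 30-34 | P6 34-48 | P2 48-64 | P7 64-78 | P5 78-96 |
Completion: P1=6  P2=64  P3=16  P4=30  P5=96  P6=48  P7=78  P8=34
Turnaround (C−A): P1=6  P2=64  P3=16  P4=30  P5=96  P6=48  P7=78  P8=34
Waiting times: P1=0, P2=48, P3=6, P4=16, P5=78, P6=34, P7=64, P8=30
Average waiting = (0+48+6+16+78+34+64+30) / 8 = 276/8 = 34.50

34.50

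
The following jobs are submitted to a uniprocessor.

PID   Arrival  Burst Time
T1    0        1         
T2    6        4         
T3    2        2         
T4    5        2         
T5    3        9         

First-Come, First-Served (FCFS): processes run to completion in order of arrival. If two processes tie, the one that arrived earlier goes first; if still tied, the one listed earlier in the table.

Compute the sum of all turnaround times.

36

Schedule: | T1 0-1 | idle 1-2 | T3 2-4 | T5 4-13 | T4 13-15 | T2 15-19 |
Completion: T1=1  T2=19  T3=4  T4=15  T5=13
Turnaround = completion − arrival: T1=1, T2=13, T3=2, T4=10, T5=10
Total turnaround = 1 + 13 + 2 + 10 + 10 = 36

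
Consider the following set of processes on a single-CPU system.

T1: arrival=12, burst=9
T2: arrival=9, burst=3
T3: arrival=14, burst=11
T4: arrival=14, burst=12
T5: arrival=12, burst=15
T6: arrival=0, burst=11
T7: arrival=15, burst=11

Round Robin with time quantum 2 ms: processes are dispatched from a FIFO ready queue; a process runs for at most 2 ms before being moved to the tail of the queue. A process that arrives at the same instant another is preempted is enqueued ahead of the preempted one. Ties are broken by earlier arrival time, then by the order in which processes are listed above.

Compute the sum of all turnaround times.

285

Schedule: | T6 0-10 | T2 10-12 | T6 12-13 | T1 13-15 | T5 15-17 | T2 17-18 | T3 18-20 | T4 20-22 | T7 22-24 | T1 24-26 | T5 26-28 | T3 28-30 | T4 30-32 | T7 32-34 | T1 34-36 | T5 36-38 | T3 38-40 | T4 40-42 | T7 42-44 | T1 44-46 | T5 46-48 | T3 48-50 | T4 50-52 | T7 52-54 | T1 54-55 | T5 55-57 | T3 57-59 | T4 59-61 | T7 61-63 | T5 63-65 | T3 65-66 | T4 66-68 | T7 68-69 | T5 69-72 |
Completion: T1=55  T2=18  T3=66  T4=68  T5=72  T6=13  T7=69
Turnaround = completion − arrival: T1=43, T2=9, T3=52, T4=54, T5=60, T6=13, T7=54
Total turnaround = 43 + 9 + 52 + 54 + 60 + 13 + 54 = 285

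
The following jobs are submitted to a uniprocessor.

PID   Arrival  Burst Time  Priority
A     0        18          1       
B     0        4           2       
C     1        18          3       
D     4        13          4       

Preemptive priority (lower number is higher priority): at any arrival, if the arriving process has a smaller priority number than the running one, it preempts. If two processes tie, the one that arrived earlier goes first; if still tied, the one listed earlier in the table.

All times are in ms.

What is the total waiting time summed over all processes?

75

Schedule: | A 0-18 | B 18-22 | C 22-40 | D 40-53 |
Completion: A=18  B=22  C=40  D=53
Turnaround (C−A): A=18  B=22  C=39  D=49
Waiting = turnaround − burst: A=0, B=18, C=21, D=36
Total waiting = 0 + 18 + 21 + 36 = 75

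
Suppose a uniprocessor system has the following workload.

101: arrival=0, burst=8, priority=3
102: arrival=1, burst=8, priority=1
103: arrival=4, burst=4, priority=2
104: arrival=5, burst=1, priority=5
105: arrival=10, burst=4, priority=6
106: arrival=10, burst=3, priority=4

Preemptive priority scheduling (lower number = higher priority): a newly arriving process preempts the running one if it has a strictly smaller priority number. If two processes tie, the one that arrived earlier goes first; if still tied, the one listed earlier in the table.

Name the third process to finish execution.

101

Schedule: | 101 0-1 | 102 1-9 | 103 9-13 | 101 13-20 | 106 20-23 | 104 23-24 | 105 24-28 |
Completion: 101=20  102=9  103=13  104=24  105=28  106=23
Finish order: 102 → 103 → 101 → 106 → 104 → 105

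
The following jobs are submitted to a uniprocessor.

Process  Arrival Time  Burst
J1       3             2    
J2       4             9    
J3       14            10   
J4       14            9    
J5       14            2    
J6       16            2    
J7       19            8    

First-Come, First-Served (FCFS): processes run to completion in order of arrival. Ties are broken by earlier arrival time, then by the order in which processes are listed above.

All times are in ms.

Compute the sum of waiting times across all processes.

67

Timeline: | idle 0-3 | J1 3-5 | J2 5-14 | J3 14-24 | J4 24-33 | J5 33-35 | J6 35-37 | J7 37-45 |
Completion: J1=5  J2=14  J3=24  J4=33  J5=35  J6=37  J7=45
Turnaround (C−A): J1=2  J2=10  J3=10  J4=19  J5=21  J6=21  J7=26
Waiting = turnaround − burst: J1=0, J2=1, J3=0, J4=10, J5=19, J6=19, J7=18
Total waiting = 0 + 1 + 0 + 10 + 19 + 19 + 18 = 67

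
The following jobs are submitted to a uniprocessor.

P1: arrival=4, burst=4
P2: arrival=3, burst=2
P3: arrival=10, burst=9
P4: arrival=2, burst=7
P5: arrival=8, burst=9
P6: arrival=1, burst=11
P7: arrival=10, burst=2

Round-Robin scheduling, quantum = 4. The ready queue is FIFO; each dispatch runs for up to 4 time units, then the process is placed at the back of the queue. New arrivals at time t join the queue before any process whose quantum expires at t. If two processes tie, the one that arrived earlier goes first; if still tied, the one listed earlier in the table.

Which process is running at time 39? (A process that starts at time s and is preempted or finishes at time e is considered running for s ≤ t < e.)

P3

Schedule: | idle 0-1 | P6 1-5 | P4 5-9 | P2 9-11 | P1 11-15 | P6 15-19 | P5 19-23 | P4 23-26 | P3 26-30 | P7 30-32 | P6 32-35 | P5 35-39 | P3 39-43 | P5 43-44 | P3 44-45 |
Completion: P1=15  P2=11  P3=45  P4=26  P5=44  P6=35  P7=32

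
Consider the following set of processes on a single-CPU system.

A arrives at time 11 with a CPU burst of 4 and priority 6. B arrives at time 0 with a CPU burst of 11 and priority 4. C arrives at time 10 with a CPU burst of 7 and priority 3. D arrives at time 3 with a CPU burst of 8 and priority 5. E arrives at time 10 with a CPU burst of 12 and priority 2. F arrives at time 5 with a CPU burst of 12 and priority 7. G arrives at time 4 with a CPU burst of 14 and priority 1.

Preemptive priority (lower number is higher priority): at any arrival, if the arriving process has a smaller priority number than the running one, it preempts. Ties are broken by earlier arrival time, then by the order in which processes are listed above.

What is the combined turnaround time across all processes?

262

Gantt: | B 0-4 | G 4-18 | E 18-30 | C 30-37 | B 37-44 | D 44-52 | A 52-56 | F 56-68 |
Completion: A=56  B=44  C=37  D=52  E=30  F=68  G=18
Turnaround = completion − arrival: A=45, B=44, C=27, D=49, E=20, F=63, G=14
Total turnaround = 45 + 44 + 27 + 49 + 20 + 63 + 14 = 262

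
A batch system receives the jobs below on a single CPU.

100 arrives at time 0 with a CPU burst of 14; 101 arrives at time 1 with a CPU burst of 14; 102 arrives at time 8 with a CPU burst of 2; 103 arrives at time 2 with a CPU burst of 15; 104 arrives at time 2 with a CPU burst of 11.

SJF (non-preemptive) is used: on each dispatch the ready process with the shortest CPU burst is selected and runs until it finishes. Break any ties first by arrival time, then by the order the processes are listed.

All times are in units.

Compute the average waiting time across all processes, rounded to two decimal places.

Gantt: | 100 0-14 | 102 14-16 | 104 16-27 | 101 27-41 | 103 41-56 |
Completion: 100=14  101=41  102=16  103=56  104=27
Turnaround (C−A): 100=14  101=40  102=8  103=54  104=25
Waiting times: 100=0, 101=26, 102=6, 103=39, 104=14
Average waiting = (0+26+6+39+14) / 5 = 85/5 = 17.00

17.00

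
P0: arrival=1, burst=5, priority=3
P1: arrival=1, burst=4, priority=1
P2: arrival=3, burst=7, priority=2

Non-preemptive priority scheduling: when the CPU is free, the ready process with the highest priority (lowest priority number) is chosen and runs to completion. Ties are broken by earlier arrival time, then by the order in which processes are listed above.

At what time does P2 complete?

12

Timeline: | idle 0-1 | P1 1-5 | P2 5-12 | P0 12-17 |
Completion: P0=17  P1=5  P2=12
Turnaround (C−A): P0=16  P1=4  P2=9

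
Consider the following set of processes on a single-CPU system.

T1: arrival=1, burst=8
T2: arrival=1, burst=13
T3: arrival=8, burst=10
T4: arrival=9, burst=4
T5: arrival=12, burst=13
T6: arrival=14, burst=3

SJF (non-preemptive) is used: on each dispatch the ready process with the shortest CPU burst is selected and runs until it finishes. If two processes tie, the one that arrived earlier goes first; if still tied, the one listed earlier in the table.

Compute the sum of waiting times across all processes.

Schedule: | idle 0-1 | T1 1-9 | T4 9-13 | T3 13-23 | T6 23-26 | T2 26-39 | T5 39-52 |
Completion: T1=9  T2=39  T3=23  T4=13  T5=52  T6=26
Waiting = turnaround − burst: T1=0, T2=25, T3=5, T4=0, T5=27, T6=9
Total waiting = 0 + 25 + 5 + 0 + 27 + 9 = 66

66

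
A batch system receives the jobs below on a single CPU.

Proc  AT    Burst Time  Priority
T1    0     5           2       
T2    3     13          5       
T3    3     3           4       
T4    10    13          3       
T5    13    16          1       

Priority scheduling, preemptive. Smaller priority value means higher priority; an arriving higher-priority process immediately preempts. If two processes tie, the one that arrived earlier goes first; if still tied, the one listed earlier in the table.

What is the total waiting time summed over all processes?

52

Gantt: | T1 0-5 | T3 5-8 | T2 8-10 | T4 10-13 | T5 13-29 | T4 29-39 | T2 39-50 |
Completion: T1=5  T2=50  T3=8  T4=39  T5=29
Turnaround (C−A): T1=5  T2=47  T3=5  T4=29  T5=16
Waiting = turnaround − burst: T1=0, T2=34, T3=2, T4=16, T5=0
Total waiting = 0 + 34 + 2 + 16 + 0 = 52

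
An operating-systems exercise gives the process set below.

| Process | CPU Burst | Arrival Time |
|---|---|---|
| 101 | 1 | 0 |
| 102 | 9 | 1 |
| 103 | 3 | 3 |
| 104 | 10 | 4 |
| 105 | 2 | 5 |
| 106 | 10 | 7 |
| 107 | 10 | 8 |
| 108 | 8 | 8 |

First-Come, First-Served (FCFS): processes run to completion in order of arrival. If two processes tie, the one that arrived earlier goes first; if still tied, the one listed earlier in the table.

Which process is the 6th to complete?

Gantt: | 101 0-1 | 102 1-10 | 103 10-13 | 104 13-23 | 105 23-25 | 106 25-35 | 107 35-45 | 108 45-53 |
Completion: 101=1  102=10  103=13  104=23  105=25  106=35  107=45  108=53
Finish order: 101 → 102 → 103 → 104 → 105 → 106 → 107 → 108

106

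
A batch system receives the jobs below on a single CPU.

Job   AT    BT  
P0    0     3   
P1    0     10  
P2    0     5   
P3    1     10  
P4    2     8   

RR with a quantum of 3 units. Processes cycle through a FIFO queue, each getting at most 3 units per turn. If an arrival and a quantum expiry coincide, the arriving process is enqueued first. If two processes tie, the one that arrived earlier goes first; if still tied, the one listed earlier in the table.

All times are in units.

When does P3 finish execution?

Schedule: | P0 0-3 | P1 3-6 | P2 6-9 | P3 9-12 | P4 12-15 | P1 15-18 | P2 18-20 | P3 20-23 | P4 23-26 | P1 26-29 | P3 29-32 | P4 32-34 | P1 34-35 | P3 35-36 |
Completion: P0=3  P1=35  P2=20  P3=36  P4=34

36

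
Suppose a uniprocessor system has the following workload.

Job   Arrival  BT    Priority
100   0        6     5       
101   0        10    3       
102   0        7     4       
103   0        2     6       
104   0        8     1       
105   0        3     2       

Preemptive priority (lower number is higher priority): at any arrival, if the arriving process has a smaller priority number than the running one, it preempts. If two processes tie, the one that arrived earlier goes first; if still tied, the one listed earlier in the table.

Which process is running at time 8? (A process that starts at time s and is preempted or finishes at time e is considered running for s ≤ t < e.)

Gantt: | 104 0-8 | 105 8-11 | 101 11-21 | 102 21-28 | 100 28-34 | 103 34-36 |
Completion: 100=34  101=21  102=28  103=36  104=8  105=11
Turnaround (C−A): 100=34  101=21  102=28  103=36  104=8  105=11

105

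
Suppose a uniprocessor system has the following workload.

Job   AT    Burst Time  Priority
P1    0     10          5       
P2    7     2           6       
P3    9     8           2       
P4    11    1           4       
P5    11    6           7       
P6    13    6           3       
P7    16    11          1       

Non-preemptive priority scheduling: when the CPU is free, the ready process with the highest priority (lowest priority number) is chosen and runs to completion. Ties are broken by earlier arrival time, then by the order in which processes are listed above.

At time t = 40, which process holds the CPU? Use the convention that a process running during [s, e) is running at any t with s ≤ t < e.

P5

Schedule: | P1 0-10 | P3 10-18 | P7 18-29 | P6 29-35 | P4 35-36 | P2 36-38 | P5 38-44 |
Completion: P1=10  P2=38  P3=18  P4=36  P5=44  P6=35  P7=29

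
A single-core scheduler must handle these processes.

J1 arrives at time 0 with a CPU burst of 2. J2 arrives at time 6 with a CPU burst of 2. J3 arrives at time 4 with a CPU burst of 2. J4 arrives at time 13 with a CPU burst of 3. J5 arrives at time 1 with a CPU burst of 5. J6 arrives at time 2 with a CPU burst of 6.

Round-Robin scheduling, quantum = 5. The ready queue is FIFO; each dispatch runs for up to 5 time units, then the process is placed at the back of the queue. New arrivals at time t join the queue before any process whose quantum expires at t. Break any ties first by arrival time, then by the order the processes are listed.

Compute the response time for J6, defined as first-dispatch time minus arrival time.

5

Gantt: | J1 0-2 | J5 2-7 | J6 7-12 | J3 12-14 | J2 14-16 | J6 16-17 | J4 17-20 |
Completion: J1=2  J2=16  J3=14  J4=20  J5=7  J6=17
Response(J6) = first start − arrival = 7 − 2 = 5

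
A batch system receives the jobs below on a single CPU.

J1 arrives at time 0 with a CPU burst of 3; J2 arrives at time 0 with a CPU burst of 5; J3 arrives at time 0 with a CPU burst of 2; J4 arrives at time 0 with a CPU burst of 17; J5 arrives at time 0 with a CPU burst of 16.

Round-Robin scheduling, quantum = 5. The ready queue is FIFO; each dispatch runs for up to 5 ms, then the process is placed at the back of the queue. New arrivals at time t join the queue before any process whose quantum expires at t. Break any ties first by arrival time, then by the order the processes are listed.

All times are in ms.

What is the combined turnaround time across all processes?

106

Schedule: | J1 0-3 | J2 3-8 | J3 8-10 | J4 10-15 | J5 15-20 | J4 20-25 | J5 25-30 | J4 30-35 | J5 35-40 | J4 40-42 | J5 42-43 |
Completion: J1=3  J2=8  J3=10  J4=42  J5=43
Turnaround (C−A): J1=3  J2=8  J3=10  J4=42  J5=43
Turnaround = completion − arrival: J1=3, J2=8, J3=10, J4=42, J5=43
Total turnaround = 3 + 8 + 10 + 42 + 43 = 106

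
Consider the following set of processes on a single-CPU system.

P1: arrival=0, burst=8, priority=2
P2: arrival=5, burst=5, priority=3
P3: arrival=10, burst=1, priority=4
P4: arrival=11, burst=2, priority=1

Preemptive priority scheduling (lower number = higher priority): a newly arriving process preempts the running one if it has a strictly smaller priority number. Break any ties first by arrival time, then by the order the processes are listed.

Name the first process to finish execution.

P1

Gantt: | P1 0-8 | P2 8-11 | P4 11-13 | P2 13-15 | P3 15-16 |
Completion: P1=8  P2=15  P3=16  P4=13
Finish order: P1 → P4 → P2 → P3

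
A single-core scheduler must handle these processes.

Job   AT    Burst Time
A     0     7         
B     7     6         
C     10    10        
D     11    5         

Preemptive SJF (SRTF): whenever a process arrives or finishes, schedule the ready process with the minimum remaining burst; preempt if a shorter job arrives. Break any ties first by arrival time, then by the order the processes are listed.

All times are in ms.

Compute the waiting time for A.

0

Timeline: | A 0-7 | B 7-13 | D 13-18 | C 18-28 |
Completion: A=7  B=13  C=28  D=18
Waiting(A) = turnaround − burst = 7 − 7 = 0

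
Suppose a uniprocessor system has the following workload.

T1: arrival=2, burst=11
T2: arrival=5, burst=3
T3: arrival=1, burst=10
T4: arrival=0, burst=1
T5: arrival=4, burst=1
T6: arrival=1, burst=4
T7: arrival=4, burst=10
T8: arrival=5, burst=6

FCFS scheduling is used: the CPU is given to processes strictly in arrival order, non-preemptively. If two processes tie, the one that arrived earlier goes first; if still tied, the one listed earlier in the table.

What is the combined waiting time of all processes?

Schedule: | T4 0-1 | T3 1-11 | T6 11-15 | T1 15-26 | T5 26-27 | T7 27-37 | T2 37-40 | T8 40-46 |
Completion: T1=26  T2=40  T3=11  T4=1  T5=27  T6=15  T7=37  T8=46
Turnaround (C−A): T1=24  T2=35  T3=10  T4=1  T5=23  T6=14  T7=33  T8=41
Waiting = turnaround − burst: T1=13, T2=32, T3=0, T4=0, T5=22, T6=10, T7=23, T8=35
Total waiting = 13 + 32 + 0 + 0 + 22 + 10 + 23 + 35 = 135

135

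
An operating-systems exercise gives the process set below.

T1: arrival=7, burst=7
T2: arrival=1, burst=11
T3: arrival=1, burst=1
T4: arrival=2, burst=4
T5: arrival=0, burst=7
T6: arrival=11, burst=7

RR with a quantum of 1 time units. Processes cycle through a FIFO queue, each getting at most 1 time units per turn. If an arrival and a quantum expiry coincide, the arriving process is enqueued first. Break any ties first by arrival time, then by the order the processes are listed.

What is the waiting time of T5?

Schedule: | T5 0-1 | T2 1-2 | T3 2-3 | T5 3-4 | T4 4-5 | T2 5-6 | T5 6-7 | T4 7-8 | T2 8-9 | T1 9-10 | T5 10-11 | T4 11-12 | T2 12-13 | T1 13-14 | T6 14-15 | T5 15-16 | T4 16-17 | T2 17-18 | T1 18-19 | T6 19-20 | T5 20-21 | T2 21-22 | T1 22-23 | T6 23-24 | T5 24-25 | T2 25-26 | T1 26-27 | T6 27-28 | T2 28-29 | T1 29-30 | T6 30-31 | T2 31-32 | T1 32-33 | T6 33-34 | T2 34-35 | T6 35-36 | T2 36-37 |
Completion: T1=33  T2=37  T3=3  T4=17  T5=25  T6=36
Waiting(T5) = turnaround − burst = 25 − 7 = 18

18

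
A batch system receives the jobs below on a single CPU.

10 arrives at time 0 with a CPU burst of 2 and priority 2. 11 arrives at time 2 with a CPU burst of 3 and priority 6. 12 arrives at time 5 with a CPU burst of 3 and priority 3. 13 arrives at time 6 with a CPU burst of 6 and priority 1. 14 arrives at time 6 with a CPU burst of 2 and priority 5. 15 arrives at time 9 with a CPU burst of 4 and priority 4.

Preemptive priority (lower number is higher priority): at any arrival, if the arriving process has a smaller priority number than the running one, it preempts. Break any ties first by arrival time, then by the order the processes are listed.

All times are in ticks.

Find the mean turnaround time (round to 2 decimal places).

Timeline: | 10 0-2 | 11 2-5 | 12 5-6 | 13 6-12 | 12 12-14 | 15 14-18 | 14 18-20 |
Completion: 10=2  11=5  12=14  13=12  14=20  15=18
Turnaround times: 10=2, 11=3, 12=9, 13=6, 14=14, 15=9
Average turnaround = (2+3+9+6+14+9) / 6 = 43/6 = 7.17

7.17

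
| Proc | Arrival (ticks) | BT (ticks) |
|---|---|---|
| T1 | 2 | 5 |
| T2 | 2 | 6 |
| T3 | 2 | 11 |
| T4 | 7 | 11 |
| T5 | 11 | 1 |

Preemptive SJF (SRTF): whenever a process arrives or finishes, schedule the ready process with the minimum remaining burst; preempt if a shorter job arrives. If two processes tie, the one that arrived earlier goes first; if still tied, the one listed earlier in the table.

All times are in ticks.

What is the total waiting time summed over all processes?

Schedule: | idle 0-2 | T1 2-7 | T2 7-11 | T5 11-12 | T2 12-14 | T3 14-25 | T4 25-36 |
Completion: T1=7  T2=14  T3=25  T4=36  T5=12
Waiting = turnaround − burst: T1=0, T2=6, T3=12, T4=18, T5=0
Total waiting = 0 + 6 + 12 + 18 + 0 = 36

36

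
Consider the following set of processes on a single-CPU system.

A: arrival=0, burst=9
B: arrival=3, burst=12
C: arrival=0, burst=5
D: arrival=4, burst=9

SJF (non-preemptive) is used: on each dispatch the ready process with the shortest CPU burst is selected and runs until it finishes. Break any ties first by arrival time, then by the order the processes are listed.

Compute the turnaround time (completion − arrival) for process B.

32

Timeline: | C 0-5 | A 5-14 | D 14-23 | B 23-35 |
Completion: A=14  B=35  C=5  D=23
Turnaround(B) = completion − arrival = 35 − 3 = 32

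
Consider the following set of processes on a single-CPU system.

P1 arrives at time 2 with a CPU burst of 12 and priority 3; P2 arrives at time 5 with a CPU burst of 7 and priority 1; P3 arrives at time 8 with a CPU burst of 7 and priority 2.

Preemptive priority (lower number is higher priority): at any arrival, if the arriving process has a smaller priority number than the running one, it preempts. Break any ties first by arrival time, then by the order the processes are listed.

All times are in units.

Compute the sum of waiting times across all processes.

18

Timeline: | idle 0-2 | P1 2-5 | P2 5-12 | P3 12-19 | P1 19-28 |
Completion: P1=28  P2=12  P3=19
Waiting = turnaround − burst: P1=14, P2=0, P3=4
Total waiting = 14 + 0 + 4 = 18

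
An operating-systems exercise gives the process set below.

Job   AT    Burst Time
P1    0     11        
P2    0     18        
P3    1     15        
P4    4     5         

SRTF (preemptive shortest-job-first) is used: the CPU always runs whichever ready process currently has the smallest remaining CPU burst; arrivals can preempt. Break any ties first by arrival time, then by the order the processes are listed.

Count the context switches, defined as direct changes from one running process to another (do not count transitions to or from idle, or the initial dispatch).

4

Timeline: | P1 0-4 | P4 4-9 | P1 9-16 | P3 16-31 | P2 31-49 |
Completion: P1=16  P2=49  P3=31  P4=9
Turnaround (C−A): P1=16  P2=49  P3=30  P4=5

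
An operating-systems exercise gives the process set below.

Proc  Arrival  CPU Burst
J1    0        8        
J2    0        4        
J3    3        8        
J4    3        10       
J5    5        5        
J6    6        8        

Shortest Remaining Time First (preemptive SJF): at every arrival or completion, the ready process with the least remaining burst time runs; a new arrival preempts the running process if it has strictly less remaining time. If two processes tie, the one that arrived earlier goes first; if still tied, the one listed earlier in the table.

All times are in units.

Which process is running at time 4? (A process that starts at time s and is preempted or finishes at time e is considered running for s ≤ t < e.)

Timeline: | J2 0-4 | J1 4-5 | J5 5-10 | J1 10-17 | J3 17-25 | J6 25-33 | J4 33-43 |
Completion: J1=17  J2=4  J3=25  J4=43  J5=10  J6=33

J1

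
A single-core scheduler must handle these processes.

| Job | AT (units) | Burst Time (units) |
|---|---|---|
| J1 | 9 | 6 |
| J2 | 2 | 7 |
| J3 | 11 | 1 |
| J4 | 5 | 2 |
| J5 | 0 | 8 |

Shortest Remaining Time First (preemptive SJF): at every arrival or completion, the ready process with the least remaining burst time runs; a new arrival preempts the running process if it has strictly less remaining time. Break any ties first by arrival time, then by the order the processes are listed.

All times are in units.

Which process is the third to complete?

J3

Gantt: | J5 0-5 | J4 5-7 | J5 7-10 | J1 10-11 | J3 11-12 | J1 12-17 | J2 17-24 |
Completion: J1=17  J2=24  J3=12  J4=7  J5=10
Finish order: J4 → J5 → J3 → J1 → J2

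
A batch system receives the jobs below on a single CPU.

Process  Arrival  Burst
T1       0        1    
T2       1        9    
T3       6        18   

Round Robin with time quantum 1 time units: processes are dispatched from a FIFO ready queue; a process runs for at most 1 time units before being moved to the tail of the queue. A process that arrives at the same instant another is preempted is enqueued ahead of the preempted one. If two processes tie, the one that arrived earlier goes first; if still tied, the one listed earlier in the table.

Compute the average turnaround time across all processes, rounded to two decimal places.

Timeline: | T1 0-1 | T2 1-6 | T3 6-7 | T2 7-8 | T3 8-9 | T2 9-10 | T3 10-11 | T2 11-12 | T3 12-13 | T2 13-14 | T3 14-28 |
Completion: T1=1  T2=14  T3=28
Turnaround times: T1=1, T2=13, T3=22
Average turnaround = (1+13+22) / 3 = 36/3 = 12.00

12.00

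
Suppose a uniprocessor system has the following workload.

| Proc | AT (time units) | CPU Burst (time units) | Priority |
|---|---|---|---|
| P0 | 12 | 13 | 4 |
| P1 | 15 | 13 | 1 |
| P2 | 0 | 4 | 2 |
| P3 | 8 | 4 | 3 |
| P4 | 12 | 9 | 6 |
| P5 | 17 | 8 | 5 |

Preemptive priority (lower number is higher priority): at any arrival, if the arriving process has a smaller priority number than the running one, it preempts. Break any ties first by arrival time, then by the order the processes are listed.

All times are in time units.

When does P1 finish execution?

28

Gantt: | P2 0-4 | idle 4-8 | P3 8-12 | P0 12-15 | P1 15-28 | P0 28-38 | P5 38-46 | P4 46-55 |
Completion: P0=38  P1=28  P2=4  P3=12  P4=55  P5=46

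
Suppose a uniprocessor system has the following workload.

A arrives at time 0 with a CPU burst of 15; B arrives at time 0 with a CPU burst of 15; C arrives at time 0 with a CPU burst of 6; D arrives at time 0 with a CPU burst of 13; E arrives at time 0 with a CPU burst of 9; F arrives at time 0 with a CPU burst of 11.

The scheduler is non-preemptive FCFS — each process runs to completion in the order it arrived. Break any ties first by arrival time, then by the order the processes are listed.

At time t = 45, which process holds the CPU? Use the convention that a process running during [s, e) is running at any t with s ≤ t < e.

Schedule: | A 0-15 | B 15-30 | C 30-36 | D 36-49 | E 49-58 | F 58-69 |
Completion: A=15  B=30  C=36  D=49  E=58  F=69
Turnaround (C−A): A=15  B=30  C=36  D=49  E=58  F=69

D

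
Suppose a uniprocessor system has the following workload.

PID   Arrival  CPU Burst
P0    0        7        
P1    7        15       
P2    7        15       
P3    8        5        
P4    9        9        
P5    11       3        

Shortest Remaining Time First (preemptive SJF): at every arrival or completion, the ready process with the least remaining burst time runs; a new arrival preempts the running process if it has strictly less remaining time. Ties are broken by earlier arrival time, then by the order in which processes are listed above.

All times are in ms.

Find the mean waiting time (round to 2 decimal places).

Gantt: | P0 0-7 | P1 7-8 | P3 8-13 | P5 13-16 | P4 16-25 | P1 25-39 | P2 39-54 |
Completion: P0=7  P1=39  P2=54  P3=13  P4=25  P5=16
Turnaround (C−A): P0=7  P1=32  P2=47  P3=5  P4=16  P5=5
Waiting times: P0=0, P1=17, P2=32, P3=0, P4=7, P5=2
Average waiting = (0+17+32+0+7+2) / 6 = 58/6 = 9.67

9.67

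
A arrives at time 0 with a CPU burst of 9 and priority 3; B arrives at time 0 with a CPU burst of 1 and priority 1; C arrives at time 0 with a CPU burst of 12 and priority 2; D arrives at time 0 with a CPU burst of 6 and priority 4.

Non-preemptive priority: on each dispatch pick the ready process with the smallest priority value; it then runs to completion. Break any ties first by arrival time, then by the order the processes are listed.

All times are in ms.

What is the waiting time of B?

0

Timeline: | B 0-1 | C 1-13 | A 13-22 | D 22-28 |
Completion: A=22  B=1  C=13  D=28
Turnaround (C−A): A=22  B=1  C=13  D=28
Waiting(B) = turnaround − burst = 1 − 1 = 0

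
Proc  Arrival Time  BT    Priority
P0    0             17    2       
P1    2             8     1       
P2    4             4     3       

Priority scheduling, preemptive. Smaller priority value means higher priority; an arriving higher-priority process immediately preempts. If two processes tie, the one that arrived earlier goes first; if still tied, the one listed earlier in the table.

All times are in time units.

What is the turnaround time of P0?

25

Schedule: | P0 0-2 | P1 2-10 | P0 10-25 | P2 25-29 |
Completion: P0=25  P1=10  P2=29
Turnaround (C−A): P0=25  P1=8  P2=25
Turnaround(P0) = completion − arrival = 25 − 0 = 25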